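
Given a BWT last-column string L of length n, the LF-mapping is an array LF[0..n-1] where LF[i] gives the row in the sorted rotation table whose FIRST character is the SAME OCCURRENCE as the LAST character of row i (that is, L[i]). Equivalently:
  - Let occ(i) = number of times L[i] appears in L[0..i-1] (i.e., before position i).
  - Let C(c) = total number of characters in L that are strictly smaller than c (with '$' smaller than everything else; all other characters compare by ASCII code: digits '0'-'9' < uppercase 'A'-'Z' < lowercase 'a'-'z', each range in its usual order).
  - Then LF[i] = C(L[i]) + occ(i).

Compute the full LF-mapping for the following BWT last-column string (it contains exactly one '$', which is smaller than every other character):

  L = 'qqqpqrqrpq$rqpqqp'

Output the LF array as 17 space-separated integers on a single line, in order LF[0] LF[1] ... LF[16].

Char counts: '$':1, 'p':4, 'q':9, 'r':3
C (first-col start): C('$')=0, C('p')=1, C('q')=5, C('r')=14
L[0]='q': occ=0, LF[0]=C('q')+0=5+0=5
L[1]='q': occ=1, LF[1]=C('q')+1=5+1=6
L[2]='q': occ=2, LF[2]=C('q')+2=5+2=7
L[3]='p': occ=0, LF[3]=C('p')+0=1+0=1
L[4]='q': occ=3, LF[4]=C('q')+3=5+3=8
L[5]='r': occ=0, LF[5]=C('r')+0=14+0=14
L[6]='q': occ=4, LF[6]=C('q')+4=5+4=9
L[7]='r': occ=1, LF[7]=C('r')+1=14+1=15
L[8]='p': occ=1, LF[8]=C('p')+1=1+1=2
L[9]='q': occ=5, LF[9]=C('q')+5=5+5=10
L[10]='$': occ=0, LF[10]=C('$')+0=0+0=0
L[11]='r': occ=2, LF[11]=C('r')+2=14+2=16
L[12]='q': occ=6, LF[12]=C('q')+6=5+6=11
L[13]='p': occ=2, LF[13]=C('p')+2=1+2=3
L[14]='q': occ=7, LF[14]=C('q')+7=5+7=12
L[15]='q': occ=8, LF[15]=C('q')+8=5+8=13
L[16]='p': occ=3, LF[16]=C('p')+3=1+3=4

Answer: 5 6 7 1 8 14 9 15 2 10 0 16 11 3 12 13 4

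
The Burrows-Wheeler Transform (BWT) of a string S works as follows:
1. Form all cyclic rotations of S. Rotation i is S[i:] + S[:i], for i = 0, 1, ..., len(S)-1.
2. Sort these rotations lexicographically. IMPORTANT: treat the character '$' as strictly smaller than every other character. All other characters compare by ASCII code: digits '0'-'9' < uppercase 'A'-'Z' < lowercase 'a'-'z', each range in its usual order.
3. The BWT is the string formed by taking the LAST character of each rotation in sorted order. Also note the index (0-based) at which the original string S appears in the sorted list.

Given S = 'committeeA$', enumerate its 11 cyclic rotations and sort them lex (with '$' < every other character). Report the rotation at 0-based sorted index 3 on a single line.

All 11 rotations (rotation i = S[i:]+S[:i]):
  rot[0] = committeeA$
  rot[1] = ommitteeA$c
  rot[2] = mmitteeA$co
  rot[3] = mitteeA$com
  rot[4] = itteeA$comm
  rot[5] = tteeA$commi
  rot[6] = teeA$commit
  rot[7] = eeA$committ
  rot[8] = eA$committe
  rot[9] = A$committee
  rot[10] = $committeeA
Sorted (with $ < everything):
  sorted[0] = $committeeA
  sorted[1] = A$committee
  sorted[2] = committeeA$
  sorted[3] = eA$committe
  sorted[4] = eeA$committ
  sorted[5] = itteeA$comm
  sorted[6] = mitteeA$com
  sorted[7] = mmitteeA$co
  sorted[8] = ommitteeA$c
  sorted[9] = teeA$commit
  sorted[10] = tteeA$commi
sorted[3] = eA$committe

Answer: eA$committe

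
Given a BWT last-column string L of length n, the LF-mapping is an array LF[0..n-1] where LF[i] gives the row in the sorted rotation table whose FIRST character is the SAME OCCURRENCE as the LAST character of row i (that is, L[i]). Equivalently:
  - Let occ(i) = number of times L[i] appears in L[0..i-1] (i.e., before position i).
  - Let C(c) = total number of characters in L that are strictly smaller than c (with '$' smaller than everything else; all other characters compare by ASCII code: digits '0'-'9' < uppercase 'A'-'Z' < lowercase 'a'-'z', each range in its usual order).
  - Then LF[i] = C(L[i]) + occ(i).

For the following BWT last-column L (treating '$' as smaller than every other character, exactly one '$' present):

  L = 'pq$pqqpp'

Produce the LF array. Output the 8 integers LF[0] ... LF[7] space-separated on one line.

Answer: 1 5 0 2 6 7 3 4

Derivation:
Char counts: '$':1, 'p':4, 'q':3
C (first-col start): C('$')=0, C('p')=1, C('q')=5
L[0]='p': occ=0, LF[0]=C('p')+0=1+0=1
L[1]='q': occ=0, LF[1]=C('q')+0=5+0=5
L[2]='$': occ=0, LF[2]=C('$')+0=0+0=0
L[3]='p': occ=1, LF[3]=C('p')+1=1+1=2
L[4]='q': occ=1, LF[4]=C('q')+1=5+1=6
L[5]='q': occ=2, LF[5]=C('q')+2=5+2=7
L[6]='p': occ=2, LF[6]=C('p')+2=1+2=3
L[7]='p': occ=3, LF[7]=C('p')+3=1+3=4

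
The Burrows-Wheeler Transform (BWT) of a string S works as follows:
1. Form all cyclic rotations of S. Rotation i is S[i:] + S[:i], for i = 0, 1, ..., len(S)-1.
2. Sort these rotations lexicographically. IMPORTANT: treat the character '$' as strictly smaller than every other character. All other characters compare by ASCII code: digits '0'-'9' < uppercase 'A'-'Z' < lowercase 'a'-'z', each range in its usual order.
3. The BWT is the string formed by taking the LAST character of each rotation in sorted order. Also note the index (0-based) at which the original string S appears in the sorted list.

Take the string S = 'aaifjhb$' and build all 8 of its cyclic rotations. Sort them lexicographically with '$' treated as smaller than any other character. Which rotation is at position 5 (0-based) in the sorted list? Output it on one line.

Answer: hb$aaifj

Derivation:
All 8 rotations (rotation i = S[i:]+S[:i]):
  rot[0] = aaifjhb$
  rot[1] = aifjhb$a
  rot[2] = ifjhb$aa
  rot[3] = fjhb$aai
  rot[4] = jhb$aaif
  rot[5] = hb$aaifj
  rot[6] = b$aaifjh
  rot[7] = $aaifjhb
Sorted (with $ < everything):
  sorted[0] = $aaifjhb
  sorted[1] = aaifjhb$
  sorted[2] = aifjhb$a
  sorted[3] = b$aaifjh
  sorted[4] = fjhb$aai
  sorted[5] = hb$aaifj
  sorted[6] = ifjhb$aa
  sorted[7] = jhb$aaif
sorted[5] = hb$aaifj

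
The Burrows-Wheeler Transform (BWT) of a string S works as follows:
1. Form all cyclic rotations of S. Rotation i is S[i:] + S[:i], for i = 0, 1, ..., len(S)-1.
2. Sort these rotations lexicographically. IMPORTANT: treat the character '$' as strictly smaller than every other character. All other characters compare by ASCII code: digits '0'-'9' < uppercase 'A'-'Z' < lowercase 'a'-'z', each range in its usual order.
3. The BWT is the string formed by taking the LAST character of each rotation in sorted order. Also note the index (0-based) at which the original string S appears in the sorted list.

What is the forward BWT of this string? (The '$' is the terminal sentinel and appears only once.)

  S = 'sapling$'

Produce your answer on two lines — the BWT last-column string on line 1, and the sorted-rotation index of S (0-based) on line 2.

All 8 rotations (rotation i = S[i:]+S[:i]):
  rot[0] = sapling$
  rot[1] = apling$s
  rot[2] = pling$sa
  rot[3] = ling$sap
  rot[4] = ing$sapl
  rot[5] = ng$sapli
  rot[6] = g$saplin
  rot[7] = $sapling
Sorted (with $ < everything):
  sorted[0] = $sapling  (last char: 'g')
  sorted[1] = apling$s  (last char: 's')
  sorted[2] = g$saplin  (last char: 'n')
  sorted[3] = ing$sapl  (last char: 'l')
  sorted[4] = ling$sap  (last char: 'p')
  sorted[5] = ng$sapli  (last char: 'i')
  sorted[6] = pling$sa  (last char: 'a')
  sorted[7] = sapling$  (last char: '$')
Last column: gsnlpia$
Original string S is at sorted index 7

Answer: gsnlpia$
7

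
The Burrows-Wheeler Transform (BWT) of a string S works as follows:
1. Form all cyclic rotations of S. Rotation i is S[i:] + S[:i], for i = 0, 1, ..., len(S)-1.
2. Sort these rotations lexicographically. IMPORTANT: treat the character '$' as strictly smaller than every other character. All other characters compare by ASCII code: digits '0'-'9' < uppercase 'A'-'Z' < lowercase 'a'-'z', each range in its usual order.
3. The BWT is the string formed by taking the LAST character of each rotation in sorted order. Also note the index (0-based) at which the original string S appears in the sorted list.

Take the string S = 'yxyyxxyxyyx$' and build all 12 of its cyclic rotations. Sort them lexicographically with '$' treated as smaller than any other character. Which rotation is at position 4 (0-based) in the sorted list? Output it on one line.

All 12 rotations (rotation i = S[i:]+S[:i]):
  rot[0] = yxyyxxyxyyx$
  rot[1] = xyyxxyxyyx$y
  rot[2] = yyxxyxyyx$yx
  rot[3] = yxxyxyyx$yxy
  rot[4] = xxyxyyx$yxyy
  rot[5] = xyxyyx$yxyyx
  rot[6] = yxyyx$yxyyxx
  rot[7] = xyyx$yxyyxxy
  rot[8] = yyx$yxyyxxyx
  rot[9] = yx$yxyyxxyxy
  rot[10] = x$yxyyxxyxyy
  rot[11] = $yxyyxxyxyyx
Sorted (with $ < everything):
  sorted[0] = $yxyyxxyxyyx
  sorted[1] = x$yxyyxxyxyy
  sorted[2] = xxyxyyx$yxyy
  sorted[3] = xyxyyx$yxyyx
  sorted[4] = xyyx$yxyyxxy
  sorted[5] = xyyxxyxyyx$y
  sorted[6] = yx$yxyyxxyxy
  sorted[7] = yxxyxyyx$yxy
  sorted[8] = yxyyx$yxyyxx
  sorted[9] = yxyyxxyxyyx$
  sorted[10] = yyx$yxyyxxyx
  sorted[11] = yyxxyxyyx$yx
sorted[4] = xyyx$yxyyxxy

Answer: xyyx$yxyyxxy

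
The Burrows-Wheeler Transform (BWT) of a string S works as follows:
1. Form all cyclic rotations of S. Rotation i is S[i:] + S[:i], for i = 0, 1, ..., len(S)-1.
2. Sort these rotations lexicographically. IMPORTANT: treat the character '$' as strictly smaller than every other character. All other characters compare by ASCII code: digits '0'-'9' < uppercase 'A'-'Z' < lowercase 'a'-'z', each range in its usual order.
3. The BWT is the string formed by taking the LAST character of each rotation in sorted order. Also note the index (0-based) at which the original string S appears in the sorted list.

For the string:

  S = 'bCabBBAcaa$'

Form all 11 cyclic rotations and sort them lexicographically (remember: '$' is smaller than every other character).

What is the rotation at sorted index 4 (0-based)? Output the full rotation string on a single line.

All 11 rotations (rotation i = S[i:]+S[:i]):
  rot[0] = bCabBBAcaa$
  rot[1] = CabBBAcaa$b
  rot[2] = abBBAcaa$bC
  rot[3] = bBBAcaa$bCa
  rot[4] = BBAcaa$bCab
  rot[5] = BAcaa$bCabB
  rot[6] = Acaa$bCabBB
  rot[7] = caa$bCabBBA
  rot[8] = aa$bCabBBAc
  rot[9] = a$bCabBBAca
  rot[10] = $bCabBBAcaa
Sorted (with $ < everything):
  sorted[0] = $bCabBBAcaa
  sorted[1] = Acaa$bCabBB
  sorted[2] = BAcaa$bCabB
  sorted[3] = BBAcaa$bCab
  sorted[4] = CabBBAcaa$b
  sorted[5] = a$bCabBBAca
  sorted[6] = aa$bCabBBAc
  sorted[7] = abBBAcaa$bC
  sorted[8] = bBBAcaa$bCa
  sorted[9] = bCabBBAcaa$
  sorted[10] = caa$bCabBBA
sorted[4] = CabBBAcaa$b

Answer: CabBBAcaa$b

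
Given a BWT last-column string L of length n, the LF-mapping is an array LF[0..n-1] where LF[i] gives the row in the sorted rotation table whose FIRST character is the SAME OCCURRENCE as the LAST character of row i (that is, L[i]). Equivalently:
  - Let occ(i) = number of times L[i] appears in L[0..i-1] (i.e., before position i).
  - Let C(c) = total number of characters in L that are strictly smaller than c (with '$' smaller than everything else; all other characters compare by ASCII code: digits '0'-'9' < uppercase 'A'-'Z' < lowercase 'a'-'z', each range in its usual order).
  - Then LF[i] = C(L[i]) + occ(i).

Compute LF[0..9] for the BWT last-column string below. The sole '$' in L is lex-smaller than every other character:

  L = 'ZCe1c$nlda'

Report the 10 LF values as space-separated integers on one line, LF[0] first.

Answer: 3 2 7 1 5 0 9 8 6 4

Derivation:
Char counts: '$':1, '1':1, 'C':1, 'Z':1, 'a':1, 'c':1, 'd':1, 'e':1, 'l':1, 'n':1
C (first-col start): C('$')=0, C('1')=1, C('C')=2, C('Z')=3, C('a')=4, C('c')=5, C('d')=6, C('e')=7, C('l')=8, C('n')=9
L[0]='Z': occ=0, LF[0]=C('Z')+0=3+0=3
L[1]='C': occ=0, LF[1]=C('C')+0=2+0=2
L[2]='e': occ=0, LF[2]=C('e')+0=7+0=7
L[3]='1': occ=0, LF[3]=C('1')+0=1+0=1
L[4]='c': occ=0, LF[4]=C('c')+0=5+0=5
L[5]='$': occ=0, LF[5]=C('$')+0=0+0=0
L[6]='n': occ=0, LF[6]=C('n')+0=9+0=9
L[7]='l': occ=0, LF[7]=C('l')+0=8+0=8
L[8]='d': occ=0, LF[8]=C('d')+0=6+0=6
L[9]='a': occ=0, LF[9]=C('a')+0=4+0=4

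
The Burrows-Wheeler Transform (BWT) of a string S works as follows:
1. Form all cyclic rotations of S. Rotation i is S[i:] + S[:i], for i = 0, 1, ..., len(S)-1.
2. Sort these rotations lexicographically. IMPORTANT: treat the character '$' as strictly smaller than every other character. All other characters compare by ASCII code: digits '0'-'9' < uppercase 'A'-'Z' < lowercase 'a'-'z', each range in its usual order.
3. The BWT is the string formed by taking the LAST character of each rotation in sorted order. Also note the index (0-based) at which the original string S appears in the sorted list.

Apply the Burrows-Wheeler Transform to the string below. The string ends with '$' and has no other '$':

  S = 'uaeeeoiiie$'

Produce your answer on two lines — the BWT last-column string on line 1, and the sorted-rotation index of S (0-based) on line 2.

All 11 rotations (rotation i = S[i:]+S[:i]):
  rot[0] = uaeeeoiiie$
  rot[1] = aeeeoiiie$u
  rot[2] = eeeoiiie$ua
  rot[3] = eeoiiie$uae
  rot[4] = eoiiie$uaee
  rot[5] = oiiie$uaeee
  rot[6] = iiie$uaeeeo
  rot[7] = iie$uaeeeoi
  rot[8] = ie$uaeeeoii
  rot[9] = e$uaeeeoiii
  rot[10] = $uaeeeoiiie
Sorted (with $ < everything):
  sorted[0] = $uaeeeoiiie  (last char: 'e')
  sorted[1] = aeeeoiiie$u  (last char: 'u')
  sorted[2] = e$uaeeeoiii  (last char: 'i')
  sorted[3] = eeeoiiie$ua  (last char: 'a')
  sorted[4] = eeoiiie$uae  (last char: 'e')
  sorted[5] = eoiiie$uaee  (last char: 'e')
  sorted[6] = ie$uaeeeoii  (last char: 'i')
  sorted[7] = iie$uaeeeoi  (last char: 'i')
  sorted[8] = iiie$uaeeeo  (last char: 'o')
  sorted[9] = oiiie$uaeee  (last char: 'e')
  sorted[10] = uaeeeoiiie$  (last char: '$')
Last column: euiaeeiioe$
Original string S is at sorted index 10

Answer: euiaeeiioe$
10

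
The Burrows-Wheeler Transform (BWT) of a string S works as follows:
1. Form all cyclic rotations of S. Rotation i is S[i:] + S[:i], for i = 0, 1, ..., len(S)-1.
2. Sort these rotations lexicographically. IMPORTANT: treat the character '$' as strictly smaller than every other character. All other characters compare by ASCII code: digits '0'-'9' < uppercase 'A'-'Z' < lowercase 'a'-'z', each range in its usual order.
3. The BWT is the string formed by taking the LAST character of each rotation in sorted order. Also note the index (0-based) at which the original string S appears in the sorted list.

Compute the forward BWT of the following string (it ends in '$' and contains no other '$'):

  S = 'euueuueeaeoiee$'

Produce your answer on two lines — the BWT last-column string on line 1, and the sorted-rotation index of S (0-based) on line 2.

All 15 rotations (rotation i = S[i:]+S[:i]):
  rot[0] = euueuueeaeoiee$
  rot[1] = uueuueeaeoiee$e
  rot[2] = ueuueeaeoiee$eu
  rot[3] = euueeaeoiee$euu
  rot[4] = uueeaeoiee$euue
  rot[5] = ueeaeoiee$euueu
  rot[6] = eeaeoiee$euueuu
  rot[7] = eaeoiee$euueuue
  rot[8] = aeoiee$euueuuee
  rot[9] = eoiee$euueuueea
  rot[10] = oiee$euueuueeae
  rot[11] = iee$euueuueeaeo
  rot[12] = ee$euueuueeaeoi
  rot[13] = e$euueuueeaeoie
  rot[14] = $euueuueeaeoiee
Sorted (with $ < everything):
  sorted[0] = $euueuueeaeoiee  (last char: 'e')
  sorted[1] = aeoiee$euueuuee  (last char: 'e')
  sorted[2] = e$euueuueeaeoie  (last char: 'e')
  sorted[3] = eaeoiee$euueuue  (last char: 'e')
  sorted[4] = ee$euueuueeaeoi  (last char: 'i')
  sorted[5] = eeaeoiee$euueuu  (last char: 'u')
  sorted[6] = eoiee$euueuueea  (last char: 'a')
  sorted[7] = euueeaeoiee$euu  (last char: 'u')
  sorted[8] = euueuueeaeoiee$  (last char: '$')
  sorted[9] = iee$euueuueeaeo  (last char: 'o')
  sorted[10] = oiee$euueuueeae  (last char: 'e')
  sorted[11] = ueeaeoiee$euueu  (last char: 'u')
  sorted[12] = ueuueeaeoiee$eu  (last char: 'u')
  sorted[13] = uueeaeoiee$euue  (last char: 'e')
  sorted[14] = uueuueeaeoiee$e  (last char: 'e')
Last column: eeeeiuau$oeuuee
Original string S is at sorted index 8

Answer: eeeeiuau$oeuuee
8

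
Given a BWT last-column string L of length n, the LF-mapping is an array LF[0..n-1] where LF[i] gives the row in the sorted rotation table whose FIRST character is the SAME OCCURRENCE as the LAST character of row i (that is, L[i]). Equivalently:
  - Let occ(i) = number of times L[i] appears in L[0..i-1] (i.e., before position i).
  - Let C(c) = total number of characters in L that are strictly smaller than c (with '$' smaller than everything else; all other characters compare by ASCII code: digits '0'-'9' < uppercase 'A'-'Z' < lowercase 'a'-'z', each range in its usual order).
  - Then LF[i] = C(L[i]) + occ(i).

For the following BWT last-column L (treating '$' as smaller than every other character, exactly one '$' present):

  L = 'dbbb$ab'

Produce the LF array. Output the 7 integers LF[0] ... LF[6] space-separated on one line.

Answer: 6 2 3 4 0 1 5

Derivation:
Char counts: '$':1, 'a':1, 'b':4, 'd':1
C (first-col start): C('$')=0, C('a')=1, C('b')=2, C('d')=6
L[0]='d': occ=0, LF[0]=C('d')+0=6+0=6
L[1]='b': occ=0, LF[1]=C('b')+0=2+0=2
L[2]='b': occ=1, LF[2]=C('b')+1=2+1=3
L[3]='b': occ=2, LF[3]=C('b')+2=2+2=4
L[4]='$': occ=0, LF[4]=C('$')+0=0+0=0
L[5]='a': occ=0, LF[5]=C('a')+0=1+0=1
L[6]='b': occ=3, LF[6]=C('b')+3=2+3=5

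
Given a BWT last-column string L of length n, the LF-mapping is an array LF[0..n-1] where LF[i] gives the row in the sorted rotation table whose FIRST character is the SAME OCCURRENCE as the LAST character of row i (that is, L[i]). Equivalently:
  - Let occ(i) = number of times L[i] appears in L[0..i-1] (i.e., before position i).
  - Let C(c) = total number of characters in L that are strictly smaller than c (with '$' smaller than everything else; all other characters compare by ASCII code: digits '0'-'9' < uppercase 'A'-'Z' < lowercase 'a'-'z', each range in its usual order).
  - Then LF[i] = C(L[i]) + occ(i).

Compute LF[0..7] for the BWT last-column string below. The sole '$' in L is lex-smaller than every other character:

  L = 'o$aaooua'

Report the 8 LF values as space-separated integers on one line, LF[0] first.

Answer: 4 0 1 2 5 6 7 3

Derivation:
Char counts: '$':1, 'a':3, 'o':3, 'u':1
C (first-col start): C('$')=0, C('a')=1, C('o')=4, C('u')=7
L[0]='o': occ=0, LF[0]=C('o')+0=4+0=4
L[1]='$': occ=0, LF[1]=C('$')+0=0+0=0
L[2]='a': occ=0, LF[2]=C('a')+0=1+0=1
L[3]='a': occ=1, LF[3]=C('a')+1=1+1=2
L[4]='o': occ=1, LF[4]=C('o')+1=4+1=5
L[5]='o': occ=2, LF[5]=C('o')+2=4+2=6
L[6]='u': occ=0, LF[6]=C('u')+0=7+0=7
L[7]='a': occ=2, LF[7]=C('a')+2=1+2=3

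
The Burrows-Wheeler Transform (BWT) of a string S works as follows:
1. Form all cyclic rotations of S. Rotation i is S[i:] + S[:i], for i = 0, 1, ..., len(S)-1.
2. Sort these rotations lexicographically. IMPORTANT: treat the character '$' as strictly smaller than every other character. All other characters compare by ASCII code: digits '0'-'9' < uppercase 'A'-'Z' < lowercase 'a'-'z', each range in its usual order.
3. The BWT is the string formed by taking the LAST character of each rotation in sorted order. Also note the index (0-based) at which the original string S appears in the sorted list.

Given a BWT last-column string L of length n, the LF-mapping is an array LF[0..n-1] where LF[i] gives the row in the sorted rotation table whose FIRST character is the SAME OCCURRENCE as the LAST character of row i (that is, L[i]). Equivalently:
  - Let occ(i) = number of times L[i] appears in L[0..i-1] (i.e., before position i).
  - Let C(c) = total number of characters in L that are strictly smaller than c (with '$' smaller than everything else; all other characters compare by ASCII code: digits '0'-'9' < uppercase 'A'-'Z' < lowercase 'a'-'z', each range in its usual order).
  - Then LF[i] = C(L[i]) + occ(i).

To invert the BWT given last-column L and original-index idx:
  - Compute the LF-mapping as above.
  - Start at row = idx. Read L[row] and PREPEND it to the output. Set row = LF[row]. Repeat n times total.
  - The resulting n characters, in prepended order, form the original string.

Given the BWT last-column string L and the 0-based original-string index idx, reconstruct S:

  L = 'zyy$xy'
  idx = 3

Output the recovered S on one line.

Answer: yyxyz$

Derivation:
LF mapping: 5 2 3 0 1 4
Walk LF starting at row 3, prepending L[row]:
  step 1: row=3, L[3]='$', prepend. Next row=LF[3]=0
  step 2: row=0, L[0]='z', prepend. Next row=LF[0]=5
  step 3: row=5, L[5]='y', prepend. Next row=LF[5]=4
  step 4: row=4, L[4]='x', prepend. Next row=LF[4]=1
  step 5: row=1, L[1]='y', prepend. Next row=LF[1]=2
  step 6: row=2, L[2]='y', prepend. Next row=LF[2]=3
Reversed output: yyxyz$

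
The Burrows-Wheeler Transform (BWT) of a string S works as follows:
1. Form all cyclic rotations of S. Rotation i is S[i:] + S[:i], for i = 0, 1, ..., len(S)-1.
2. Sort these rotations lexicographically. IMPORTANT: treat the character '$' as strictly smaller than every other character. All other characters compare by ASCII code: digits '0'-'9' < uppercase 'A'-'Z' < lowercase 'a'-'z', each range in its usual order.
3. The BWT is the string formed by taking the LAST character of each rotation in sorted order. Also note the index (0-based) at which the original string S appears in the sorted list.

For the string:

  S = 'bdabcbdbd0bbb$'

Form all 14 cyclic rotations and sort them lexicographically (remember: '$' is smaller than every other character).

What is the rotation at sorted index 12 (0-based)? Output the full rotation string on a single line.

Answer: dabcbdbd0bbb$b

Derivation:
All 14 rotations (rotation i = S[i:]+S[:i]):
  rot[0] = bdabcbdbd0bbb$
  rot[1] = dabcbdbd0bbb$b
  rot[2] = abcbdbd0bbb$bd
  rot[3] = bcbdbd0bbb$bda
  rot[4] = cbdbd0bbb$bdab
  rot[5] = bdbd0bbb$bdabc
  rot[6] = dbd0bbb$bdabcb
  rot[7] = bd0bbb$bdabcbd
  rot[8] = d0bbb$bdabcbdb
  rot[9] = 0bbb$bdabcbdbd
  rot[10] = bbb$bdabcbdbd0
  rot[11] = bb$bdabcbdbd0b
  rot[12] = b$bdabcbdbd0bb
  rot[13] = $bdabcbdbd0bbb
Sorted (with $ < everything):
  sorted[0] = $bdabcbdbd0bbb
  sorted[1] = 0bbb$bdabcbdbd
  sorted[2] = abcbdbd0bbb$bd
  sorted[3] = b$bdabcbdbd0bb
  sorted[4] = bb$bdabcbdbd0b
  sorted[5] = bbb$bdabcbdbd0
  sorted[6] = bcbdbd0bbb$bda
  sorted[7] = bd0bbb$bdabcbd
  sorted[8] = bdabcbdbd0bbb$
  sorted[9] = bdbd0bbb$bdabc
  sorted[10] = cbdbd0bbb$bdab
  sorted[11] = d0bbb$bdabcbdb
  sorted[12] = dabcbdbd0bbb$b
  sorted[13] = dbd0bbb$bdabcb
sorted[12] = dabcbdbd0bbb$b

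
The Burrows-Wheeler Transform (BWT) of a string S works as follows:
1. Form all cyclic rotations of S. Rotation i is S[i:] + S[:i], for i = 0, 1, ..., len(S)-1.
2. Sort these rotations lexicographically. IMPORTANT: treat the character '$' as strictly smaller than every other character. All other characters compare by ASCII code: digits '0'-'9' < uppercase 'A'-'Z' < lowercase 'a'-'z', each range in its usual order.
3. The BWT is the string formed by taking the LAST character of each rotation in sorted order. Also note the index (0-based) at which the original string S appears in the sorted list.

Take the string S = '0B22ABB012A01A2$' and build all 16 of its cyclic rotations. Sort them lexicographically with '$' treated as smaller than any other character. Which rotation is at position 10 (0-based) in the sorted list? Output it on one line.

All 16 rotations (rotation i = S[i:]+S[:i]):
  rot[0] = 0B22ABB012A01A2$
  rot[1] = B22ABB012A01A2$0
  rot[2] = 22ABB012A01A2$0B
  rot[3] = 2ABB012A01A2$0B2
  rot[4] = ABB012A01A2$0B22
  rot[5] = BB012A01A2$0B22A
  rot[6] = B012A01A2$0B22AB
  rot[7] = 012A01A2$0B22ABB
  rot[8] = 12A01A2$0B22ABB0
  rot[9] = 2A01A2$0B22ABB01
  rot[10] = A01A2$0B22ABB012
  rot[11] = 01A2$0B22ABB012A
  rot[12] = 1A2$0B22ABB012A0
  rot[13] = A2$0B22ABB012A01
  rot[14] = 2$0B22ABB012A01A
  rot[15] = $0B22ABB012A01A2
Sorted (with $ < everything):
  sorted[0] = $0B22ABB012A01A2
  sorted[1] = 012A01A2$0B22ABB
  sorted[2] = 01A2$0B22ABB012A
  sorted[3] = 0B22ABB012A01A2$
  sorted[4] = 12A01A2$0B22ABB0
  sorted[5] = 1A2$0B22ABB012A0
  sorted[6] = 2$0B22ABB012A01A
  sorted[7] = 22ABB012A01A2$0B
  sorted[8] = 2A01A2$0B22ABB01
  sorted[9] = 2ABB012A01A2$0B2
  sorted[10] = A01A2$0B22ABB012
  sorted[11] = A2$0B22ABB012A01
  sorted[12] = ABB012A01A2$0B22
  sorted[13] = B012A01A2$0B22AB
  sorted[14] = B22ABB012A01A2$0
  sorted[15] = BB012A01A2$0B22A
sorted[10] = A01A2$0B22ABB012

Answer: A01A2$0B22ABB012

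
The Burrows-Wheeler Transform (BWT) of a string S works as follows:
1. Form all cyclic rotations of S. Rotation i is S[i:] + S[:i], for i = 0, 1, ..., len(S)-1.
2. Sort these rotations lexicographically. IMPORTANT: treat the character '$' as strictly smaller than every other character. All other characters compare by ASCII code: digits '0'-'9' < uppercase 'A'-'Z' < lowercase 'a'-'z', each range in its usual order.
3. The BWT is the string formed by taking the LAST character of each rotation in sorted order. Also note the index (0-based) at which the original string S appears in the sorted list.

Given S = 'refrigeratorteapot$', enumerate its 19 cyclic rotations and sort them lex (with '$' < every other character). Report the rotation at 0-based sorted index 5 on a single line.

Answer: eratorteapot$refrig

Derivation:
All 19 rotations (rotation i = S[i:]+S[:i]):
  rot[0] = refrigeratorteapot$
  rot[1] = efrigeratorteapot$r
  rot[2] = frigeratorteapot$re
  rot[3] = rigeratorteapot$ref
  rot[4] = igeratorteapot$refr
  rot[5] = geratorteapot$refri
  rot[6] = eratorteapot$refrig
  rot[7] = ratorteapot$refrige
  rot[8] = atorteapot$refriger
  rot[9] = torteapot$refrigera
  rot[10] = orteapot$refrigerat
  rot[11] = rteapot$refrigerato
  rot[12] = teapot$refrigerator
  rot[13] = eapot$refrigeratort
  rot[14] = apot$refrigeratorte
  rot[15] = pot$refrigeratortea
  rot[16] = ot$refrigeratorteap
  rot[17] = t$refrigeratorteapo
  rot[18] = $refrigeratorteapot
Sorted (with $ < everything):
  sorted[0] = $refrigeratorteapot
  sorted[1] = apot$refrigeratorte
  sorted[2] = atorteapot$refriger
  sorted[3] = eapot$refrigeratort
  sorted[4] = efrigeratorteapot$r
  sorted[5] = eratorteapot$refrig
  sorted[6] = frigeratorteapot$re
  sorted[7] = geratorteapot$refri
  sorted[8] = igeratorteapot$refr
  sorted[9] = orteapot$refrigerat
  sorted[10] = ot$refrigeratorteap
  sorted[11] = pot$refrigeratortea
  sorted[12] = ratorteapot$refrige
  sorted[13] = refrigeratorteapot$
  sorted[14] = rigeratorteapot$ref
  sorted[15] = rteapot$refrigerato
  sorted[16] = t$refrigeratorteapo
  sorted[17] = teapot$refrigerator
  sorted[18] = torteapot$refrigera
sorted[5] = eratorteapot$refrig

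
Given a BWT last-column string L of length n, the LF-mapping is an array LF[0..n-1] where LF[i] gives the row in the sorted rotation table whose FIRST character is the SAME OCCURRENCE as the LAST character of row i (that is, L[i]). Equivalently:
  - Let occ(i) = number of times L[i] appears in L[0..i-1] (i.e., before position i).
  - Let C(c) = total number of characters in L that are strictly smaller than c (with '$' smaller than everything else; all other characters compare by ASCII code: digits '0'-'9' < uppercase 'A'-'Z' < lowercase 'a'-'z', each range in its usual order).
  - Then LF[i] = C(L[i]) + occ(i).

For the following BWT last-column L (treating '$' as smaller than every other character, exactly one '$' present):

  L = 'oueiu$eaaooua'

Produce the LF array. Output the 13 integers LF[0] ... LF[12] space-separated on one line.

Char counts: '$':1, 'a':3, 'e':2, 'i':1, 'o':3, 'u':3
C (first-col start): C('$')=0, C('a')=1, C('e')=4, C('i')=6, C('o')=7, C('u')=10
L[0]='o': occ=0, LF[0]=C('o')+0=7+0=7
L[1]='u': occ=0, LF[1]=C('u')+0=10+0=10
L[2]='e': occ=0, LF[2]=C('e')+0=4+0=4
L[3]='i': occ=0, LF[3]=C('i')+0=6+0=6
L[4]='u': occ=1, LF[4]=C('u')+1=10+1=11
L[5]='$': occ=0, LF[5]=C('$')+0=0+0=0
L[6]='e': occ=1, LF[6]=C('e')+1=4+1=5
L[7]='a': occ=0, LF[7]=C('a')+0=1+0=1
L[8]='a': occ=1, LF[8]=C('a')+1=1+1=2
L[9]='o': occ=1, LF[9]=C('o')+1=7+1=8
L[10]='o': occ=2, LF[10]=C('o')+2=7+2=9
L[11]='u': occ=2, LF[11]=C('u')+2=10+2=12
L[12]='a': occ=2, LF[12]=C('a')+2=1+2=3

Answer: 7 10 4 6 11 0 5 1 2 8 9 12 3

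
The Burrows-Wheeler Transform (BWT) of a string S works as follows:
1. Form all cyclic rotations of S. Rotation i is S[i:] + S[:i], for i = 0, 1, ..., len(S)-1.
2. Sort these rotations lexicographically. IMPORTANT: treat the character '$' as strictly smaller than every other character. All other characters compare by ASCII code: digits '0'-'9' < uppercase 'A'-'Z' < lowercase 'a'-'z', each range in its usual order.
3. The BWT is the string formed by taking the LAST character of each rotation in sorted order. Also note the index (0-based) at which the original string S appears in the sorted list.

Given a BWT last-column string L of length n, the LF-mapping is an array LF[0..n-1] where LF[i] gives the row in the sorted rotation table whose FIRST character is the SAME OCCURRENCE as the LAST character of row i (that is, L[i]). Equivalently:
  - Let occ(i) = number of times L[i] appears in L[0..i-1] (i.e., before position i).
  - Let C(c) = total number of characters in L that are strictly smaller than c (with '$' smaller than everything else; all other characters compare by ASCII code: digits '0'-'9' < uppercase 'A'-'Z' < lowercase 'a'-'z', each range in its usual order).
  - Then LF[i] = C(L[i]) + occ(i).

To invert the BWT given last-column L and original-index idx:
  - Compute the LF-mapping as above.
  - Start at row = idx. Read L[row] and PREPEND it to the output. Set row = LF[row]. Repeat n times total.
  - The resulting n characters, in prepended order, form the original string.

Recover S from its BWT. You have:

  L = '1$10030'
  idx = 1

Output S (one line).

Answer: 003101$

Derivation:
LF mapping: 4 0 5 1 2 6 3
Walk LF starting at row 1, prepending L[row]:
  step 1: row=1, L[1]='$', prepend. Next row=LF[1]=0
  step 2: row=0, L[0]='1', prepend. Next row=LF[0]=4
  step 3: row=4, L[4]='0', prepend. Next row=LF[4]=2
  step 4: row=2, L[2]='1', prepend. Next row=LF[2]=5
  step 5: row=5, L[5]='3', prepend. Next row=LF[5]=6
  step 6: row=6, L[6]='0', prepend. Next row=LF[6]=3
  step 7: row=3, L[3]='0', prepend. Next row=LF[3]=1
Reversed output: 003101$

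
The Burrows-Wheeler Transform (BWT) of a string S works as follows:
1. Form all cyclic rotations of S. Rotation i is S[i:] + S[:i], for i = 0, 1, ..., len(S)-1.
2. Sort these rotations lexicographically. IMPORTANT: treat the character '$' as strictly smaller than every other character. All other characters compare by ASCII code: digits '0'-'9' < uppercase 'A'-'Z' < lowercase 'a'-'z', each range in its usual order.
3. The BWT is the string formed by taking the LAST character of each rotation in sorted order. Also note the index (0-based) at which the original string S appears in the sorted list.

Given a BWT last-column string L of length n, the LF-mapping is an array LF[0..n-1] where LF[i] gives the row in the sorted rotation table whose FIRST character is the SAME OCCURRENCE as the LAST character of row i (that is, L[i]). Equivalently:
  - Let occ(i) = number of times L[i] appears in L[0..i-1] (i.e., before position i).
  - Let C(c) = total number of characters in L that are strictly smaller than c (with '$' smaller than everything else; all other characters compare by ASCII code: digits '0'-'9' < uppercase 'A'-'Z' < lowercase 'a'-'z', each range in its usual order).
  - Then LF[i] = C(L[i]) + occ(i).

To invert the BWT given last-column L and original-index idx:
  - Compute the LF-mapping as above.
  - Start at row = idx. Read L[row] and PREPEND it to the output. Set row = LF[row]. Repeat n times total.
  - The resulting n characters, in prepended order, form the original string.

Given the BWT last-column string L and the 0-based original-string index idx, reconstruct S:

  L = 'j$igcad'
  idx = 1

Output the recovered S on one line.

LF mapping: 6 0 5 4 2 1 3
Walk LF starting at row 1, prepending L[row]:
  step 1: row=1, L[1]='$', prepend. Next row=LF[1]=0
  step 2: row=0, L[0]='j', prepend. Next row=LF[0]=6
  step 3: row=6, L[6]='d', prepend. Next row=LF[6]=3
  step 4: row=3, L[3]='g', prepend. Next row=LF[3]=4
  step 5: row=4, L[4]='c', prepend. Next row=LF[4]=2
  step 6: row=2, L[2]='i', prepend. Next row=LF[2]=5
  step 7: row=5, L[5]='a', prepend. Next row=LF[5]=1
Reversed output: aicgdj$

Answer: aicgdj$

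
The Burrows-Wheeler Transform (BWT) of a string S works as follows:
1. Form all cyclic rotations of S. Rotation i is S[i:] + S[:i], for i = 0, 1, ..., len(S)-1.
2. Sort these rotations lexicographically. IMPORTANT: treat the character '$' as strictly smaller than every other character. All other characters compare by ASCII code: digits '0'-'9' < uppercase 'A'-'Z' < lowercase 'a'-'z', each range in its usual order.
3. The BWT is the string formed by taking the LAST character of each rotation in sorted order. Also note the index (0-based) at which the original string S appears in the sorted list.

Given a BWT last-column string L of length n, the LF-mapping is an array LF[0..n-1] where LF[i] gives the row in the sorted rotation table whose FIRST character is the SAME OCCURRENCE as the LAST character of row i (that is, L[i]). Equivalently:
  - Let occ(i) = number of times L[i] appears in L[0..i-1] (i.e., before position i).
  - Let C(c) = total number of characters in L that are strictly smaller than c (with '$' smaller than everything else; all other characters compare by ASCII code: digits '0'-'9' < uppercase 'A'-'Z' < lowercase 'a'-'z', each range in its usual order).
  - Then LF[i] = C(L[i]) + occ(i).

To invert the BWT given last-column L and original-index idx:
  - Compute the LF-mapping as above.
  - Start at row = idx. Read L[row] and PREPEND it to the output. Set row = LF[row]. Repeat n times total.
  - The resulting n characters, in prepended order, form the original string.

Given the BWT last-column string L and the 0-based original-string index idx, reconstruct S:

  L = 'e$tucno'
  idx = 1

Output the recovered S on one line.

Answer: counte$

Derivation:
LF mapping: 2 0 5 6 1 3 4
Walk LF starting at row 1, prepending L[row]:
  step 1: row=1, L[1]='$', prepend. Next row=LF[1]=0
  step 2: row=0, L[0]='e', prepend. Next row=LF[0]=2
  step 3: row=2, L[2]='t', prepend. Next row=LF[2]=5
  step 4: row=5, L[5]='n', prepend. Next row=LF[5]=3
  step 5: row=3, L[3]='u', prepend. Next row=LF[3]=6
  step 6: row=6, L[6]='o', prepend. Next row=LF[6]=4
  step 7: row=4, L[4]='c', prepend. Next row=LF[4]=1
Reversed output: counte$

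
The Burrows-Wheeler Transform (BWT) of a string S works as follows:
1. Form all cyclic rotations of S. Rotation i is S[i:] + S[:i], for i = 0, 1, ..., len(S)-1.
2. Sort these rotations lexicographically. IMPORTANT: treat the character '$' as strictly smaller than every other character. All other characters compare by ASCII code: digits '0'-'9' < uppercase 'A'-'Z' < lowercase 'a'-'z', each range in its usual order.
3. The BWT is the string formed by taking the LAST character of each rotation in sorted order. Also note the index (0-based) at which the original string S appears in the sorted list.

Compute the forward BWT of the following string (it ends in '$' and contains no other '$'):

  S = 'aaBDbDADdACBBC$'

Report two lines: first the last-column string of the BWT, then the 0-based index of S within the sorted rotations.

Answer: CdDCBaBAbBAa$DD
12

Derivation:
All 15 rotations (rotation i = S[i:]+S[:i]):
  rot[0] = aaBDbDADdACBBC$
  rot[1] = aBDbDADdACBBC$a
  rot[2] = BDbDADdACBBC$aa
  rot[3] = DbDADdACBBC$aaB
  rot[4] = bDADdACBBC$aaBD
  rot[5] = DADdACBBC$aaBDb
  rot[6] = ADdACBBC$aaBDbD
  rot[7] = DdACBBC$aaBDbDA
  rot[8] = dACBBC$aaBDbDAD
  rot[9] = ACBBC$aaBDbDADd
  rot[10] = CBBC$aaBDbDADdA
  rot[11] = BBC$aaBDbDADdAC
  rot[12] = BC$aaBDbDADdACB
  rot[13] = C$aaBDbDADdACBB
  rot[14] = $aaBDbDADdACBBC
Sorted (with $ < everything):
  sorted[0] = $aaBDbDADdACBBC  (last char: 'C')
  sorted[1] = ACBBC$aaBDbDADd  (last char: 'd')
  sorted[2] = ADdACBBC$aaBDbD  (last char: 'D')
  sorted[3] = BBC$aaBDbDADdAC  (last char: 'C')
  sorted[4] = BC$aaBDbDADdACB  (last char: 'B')
  sorted[5] = BDbDADdACBBC$aa  (last char: 'a')
  sorted[6] = C$aaBDbDADdACBB  (last char: 'B')
  sorted[7] = CBBC$aaBDbDADdA  (last char: 'A')
  sorted[8] = DADdACBBC$aaBDb  (last char: 'b')
  sorted[9] = DbDADdACBBC$aaB  (last char: 'B')
  sorted[10] = DdACBBC$aaBDbDA  (last char: 'A')
  sorted[11] = aBDbDADdACBBC$a  (last char: 'a')
  sorted[12] = aaBDbDADdACBBC$  (last char: '$')
  sorted[13] = bDADdACBBC$aaBD  (last char: 'D')
  sorted[14] = dACBBC$aaBDbDAD  (last char: 'D')
Last column: CdDCBaBAbBAa$DD
Original string S is at sorted index 12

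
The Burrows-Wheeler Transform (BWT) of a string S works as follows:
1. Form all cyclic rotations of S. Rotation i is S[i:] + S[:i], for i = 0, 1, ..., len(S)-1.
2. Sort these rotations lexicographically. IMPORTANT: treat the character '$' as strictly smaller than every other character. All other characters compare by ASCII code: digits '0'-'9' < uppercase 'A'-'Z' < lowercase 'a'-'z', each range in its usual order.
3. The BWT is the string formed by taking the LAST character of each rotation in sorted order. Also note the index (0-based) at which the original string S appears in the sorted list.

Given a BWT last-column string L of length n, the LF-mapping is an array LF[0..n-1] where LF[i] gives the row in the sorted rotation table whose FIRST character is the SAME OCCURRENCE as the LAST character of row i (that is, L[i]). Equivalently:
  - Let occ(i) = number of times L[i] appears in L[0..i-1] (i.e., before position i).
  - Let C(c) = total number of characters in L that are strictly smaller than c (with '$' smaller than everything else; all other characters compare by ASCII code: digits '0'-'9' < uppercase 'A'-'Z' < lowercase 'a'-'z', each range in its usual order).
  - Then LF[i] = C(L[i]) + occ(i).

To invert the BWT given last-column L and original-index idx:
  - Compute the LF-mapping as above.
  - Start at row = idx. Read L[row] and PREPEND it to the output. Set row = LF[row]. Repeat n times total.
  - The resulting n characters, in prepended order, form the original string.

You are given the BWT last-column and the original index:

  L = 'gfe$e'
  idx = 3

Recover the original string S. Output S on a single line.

Answer: feeg$

Derivation:
LF mapping: 4 3 1 0 2
Walk LF starting at row 3, prepending L[row]:
  step 1: row=3, L[3]='$', prepend. Next row=LF[3]=0
  step 2: row=0, L[0]='g', prepend. Next row=LF[0]=4
  step 3: row=4, L[4]='e', prepend. Next row=LF[4]=2
  step 4: row=2, L[2]='e', prepend. Next row=LF[2]=1
  step 5: row=1, L[1]='f', prepend. Next row=LF[1]=3
Reversed output: feeg$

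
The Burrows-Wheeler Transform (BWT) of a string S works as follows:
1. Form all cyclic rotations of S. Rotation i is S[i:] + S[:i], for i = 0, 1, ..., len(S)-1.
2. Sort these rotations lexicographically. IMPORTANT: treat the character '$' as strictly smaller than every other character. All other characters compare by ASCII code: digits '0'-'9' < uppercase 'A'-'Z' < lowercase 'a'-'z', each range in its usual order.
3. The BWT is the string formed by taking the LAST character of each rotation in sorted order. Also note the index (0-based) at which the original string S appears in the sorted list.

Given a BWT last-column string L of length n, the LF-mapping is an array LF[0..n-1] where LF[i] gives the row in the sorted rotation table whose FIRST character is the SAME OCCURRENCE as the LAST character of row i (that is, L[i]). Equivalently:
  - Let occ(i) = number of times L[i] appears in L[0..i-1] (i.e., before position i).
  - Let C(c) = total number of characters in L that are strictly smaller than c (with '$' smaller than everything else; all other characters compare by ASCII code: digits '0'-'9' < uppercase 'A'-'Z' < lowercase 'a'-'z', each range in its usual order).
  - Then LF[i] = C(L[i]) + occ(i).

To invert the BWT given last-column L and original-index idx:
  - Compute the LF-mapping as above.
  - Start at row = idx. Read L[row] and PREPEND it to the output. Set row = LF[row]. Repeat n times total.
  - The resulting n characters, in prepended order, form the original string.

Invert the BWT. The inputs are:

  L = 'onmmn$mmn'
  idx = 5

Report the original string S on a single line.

Answer: nmmmnmno$

Derivation:
LF mapping: 8 5 1 2 6 0 3 4 7
Walk LF starting at row 5, prepending L[row]:
  step 1: row=5, L[5]='$', prepend. Next row=LF[5]=0
  step 2: row=0, L[0]='o', prepend. Next row=LF[0]=8
  step 3: row=8, L[8]='n', prepend. Next row=LF[8]=7
  step 4: row=7, L[7]='m', prepend. Next row=LF[7]=4
  step 5: row=4, L[4]='n', prepend. Next row=LF[4]=6
  step 6: row=6, L[6]='m', prepend. Next row=LF[6]=3
  step 7: row=3, L[3]='m', prepend. Next row=LF[3]=2
  step 8: row=2, L[2]='m', prepend. Next row=LF[2]=1
  step 9: row=1, L[1]='n', prepend. Next row=LF[1]=5
Reversed output: nmmmnmno$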